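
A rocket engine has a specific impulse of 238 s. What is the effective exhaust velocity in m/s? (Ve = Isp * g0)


Ve = Isp * g0 = 238 * 9.81 = 2334.8 m/s

2334.8 m/s


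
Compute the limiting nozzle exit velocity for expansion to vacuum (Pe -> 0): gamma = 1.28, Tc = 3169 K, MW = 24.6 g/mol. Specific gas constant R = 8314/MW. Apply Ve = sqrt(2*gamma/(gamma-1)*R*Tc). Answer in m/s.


R = 8314 / 24.6 = 337.97 J/(kg.K)
Ve = sqrt(2 * 1.28 / (1.28 - 1) * 337.97 * 3169) = 3129 m/s

3129 m/s


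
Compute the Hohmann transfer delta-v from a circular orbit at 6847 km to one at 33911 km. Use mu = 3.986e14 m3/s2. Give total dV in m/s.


V1 = sqrt(mu/r1) = 7629.89 m/s
dV1 = V1*(sqrt(2*r2/(r1+r2)) - 1) = 2212.42 m/s
V2 = sqrt(mu/r2) = 3428.45 m/s
dV2 = V2*(1 - sqrt(2*r1/(r1+r2))) = 1441.18 m/s
Total dV = 3654 m/s

3654 m/s


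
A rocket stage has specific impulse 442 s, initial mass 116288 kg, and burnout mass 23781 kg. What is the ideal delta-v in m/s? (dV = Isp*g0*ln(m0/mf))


Ve = 442 * 9.81 = 4336.02 m/s
dV = 4336.02 * ln(116288/23781) = 6882 m/s

6882 m/s


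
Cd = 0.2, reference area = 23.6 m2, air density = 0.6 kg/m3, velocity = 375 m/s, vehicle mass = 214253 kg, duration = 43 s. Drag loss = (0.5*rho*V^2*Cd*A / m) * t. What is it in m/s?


D = 0.5 * 0.6 * 375^2 * 0.2 * 23.6 = 199125.0 N
a = 199125.0 / 214253 = 0.9294 m/s2
dV = 0.9294 * 43 = 40.0 m/s

40.0 m/s


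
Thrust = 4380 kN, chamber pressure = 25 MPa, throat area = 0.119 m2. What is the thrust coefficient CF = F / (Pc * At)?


CF = 4380000 / (25e6 * 0.119) = 1.47

1.47


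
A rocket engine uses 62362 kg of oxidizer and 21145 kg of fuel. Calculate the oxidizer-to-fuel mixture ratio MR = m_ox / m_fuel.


MR = 62362 / 21145 = 2.95

2.95


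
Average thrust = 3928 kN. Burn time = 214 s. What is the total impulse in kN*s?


It = 3928 * 214 = 840592 kN*s

840592 kN*s


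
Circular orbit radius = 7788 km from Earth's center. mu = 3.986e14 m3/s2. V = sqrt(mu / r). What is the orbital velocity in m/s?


V = sqrt(3.986e14 / 7788000) = 7154 m/s

7154 m/s


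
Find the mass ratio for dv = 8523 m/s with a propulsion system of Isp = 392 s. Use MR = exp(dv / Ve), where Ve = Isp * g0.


Ve = 392 * 9.81 = 3845.52 m/s
MR = exp(8523 / 3845.52) = 9.174

9.174


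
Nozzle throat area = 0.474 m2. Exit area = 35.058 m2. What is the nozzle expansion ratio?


AR = 35.058 / 0.474 = 74.0

74.0


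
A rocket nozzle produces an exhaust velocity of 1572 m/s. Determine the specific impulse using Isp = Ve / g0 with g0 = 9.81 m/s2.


Isp = Ve / g0 = 1572 / 9.81 = 160.2 s

160.2 s


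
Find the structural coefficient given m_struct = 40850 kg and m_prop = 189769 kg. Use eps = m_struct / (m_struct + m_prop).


eps = 40850 / (40850 + 189769) = 0.1771

0.1771


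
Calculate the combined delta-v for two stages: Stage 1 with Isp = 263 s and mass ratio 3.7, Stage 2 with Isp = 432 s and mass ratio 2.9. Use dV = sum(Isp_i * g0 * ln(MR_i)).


dV1 = 263 * 9.81 * ln(3.7) = 3375.5 m/s
dV2 = 432 * 9.81 * ln(2.9) = 4512.2 m/s
Total dV = 3375.5 + 4512.2 = 7887.7 m/s ~ 7888 m/s

7888 m/s


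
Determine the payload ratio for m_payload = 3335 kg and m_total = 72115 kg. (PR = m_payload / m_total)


PR = 3335 / 72115 = 0.0462

0.0462


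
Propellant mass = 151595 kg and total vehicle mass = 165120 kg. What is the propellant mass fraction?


PMF = 151595 / 165120 = 0.918

0.918


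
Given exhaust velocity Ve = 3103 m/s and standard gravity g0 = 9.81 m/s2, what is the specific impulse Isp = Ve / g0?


Isp = Ve / g0 = 3103 / 9.81 = 316.3 s

316.3 s


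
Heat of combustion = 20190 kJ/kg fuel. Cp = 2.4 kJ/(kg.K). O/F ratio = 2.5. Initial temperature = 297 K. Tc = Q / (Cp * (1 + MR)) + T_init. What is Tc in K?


Tc = 20190 / (2.4 * (1 + 2.5)) + 297 = 2701 K

2701 K


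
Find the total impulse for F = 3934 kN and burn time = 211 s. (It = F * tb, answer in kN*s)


It = 3934 * 211 = 830074 kN*s

830074 kN*s


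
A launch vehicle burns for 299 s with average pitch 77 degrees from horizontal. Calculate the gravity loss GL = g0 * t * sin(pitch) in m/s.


GL = 9.81 * 299 * sin(77 deg) = 2858 m/s

2858 m/s


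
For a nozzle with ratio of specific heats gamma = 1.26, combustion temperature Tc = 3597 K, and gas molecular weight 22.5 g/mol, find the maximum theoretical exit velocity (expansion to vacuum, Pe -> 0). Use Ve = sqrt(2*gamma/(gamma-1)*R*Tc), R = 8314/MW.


R = 8314 / 22.5 = 369.51 J/(kg.K)
Ve = sqrt(2 * 1.26 / (1.26 - 1) * 369.51 * 3597) = 3589 m/s

3589 m/s


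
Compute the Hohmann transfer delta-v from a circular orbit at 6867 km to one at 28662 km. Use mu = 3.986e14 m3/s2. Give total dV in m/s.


V1 = sqrt(mu/r1) = 7618.77 m/s
dV1 = V1*(sqrt(2*r2/(r1+r2)) - 1) = 2058.7 m/s
V2 = sqrt(mu/r2) = 3729.2 m/s
dV2 = V2*(1 - sqrt(2*r1/(r1+r2))) = 1410.62 m/s
Total dV = 3469 m/s

3469 m/s


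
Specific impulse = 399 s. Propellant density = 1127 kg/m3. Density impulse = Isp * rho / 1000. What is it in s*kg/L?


rho*Isp = 399 * 1127 / 1000 = 450 s*kg/L

450 s*kg/L


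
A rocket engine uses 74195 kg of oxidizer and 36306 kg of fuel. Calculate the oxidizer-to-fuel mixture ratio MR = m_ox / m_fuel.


MR = 74195 / 36306 = 2.04

2.04


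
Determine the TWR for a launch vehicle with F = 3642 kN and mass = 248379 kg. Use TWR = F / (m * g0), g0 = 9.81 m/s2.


TWR = 3642000 / (248379 * 9.81) = 1.49

1.49


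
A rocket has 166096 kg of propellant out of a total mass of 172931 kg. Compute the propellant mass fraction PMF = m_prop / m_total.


PMF = 166096 / 172931 = 0.96

0.96


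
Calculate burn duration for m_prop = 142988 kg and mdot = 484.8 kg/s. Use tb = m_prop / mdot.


tb = 142988 / 484.8 = 294.9 s

294.9 s


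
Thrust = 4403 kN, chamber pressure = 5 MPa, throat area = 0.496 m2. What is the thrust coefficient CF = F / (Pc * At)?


CF = 4403000 / (5e6 * 0.496) = 1.78

1.78


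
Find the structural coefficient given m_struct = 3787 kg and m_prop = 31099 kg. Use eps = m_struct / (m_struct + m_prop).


eps = 3787 / (3787 + 31099) = 0.1086

0.1086


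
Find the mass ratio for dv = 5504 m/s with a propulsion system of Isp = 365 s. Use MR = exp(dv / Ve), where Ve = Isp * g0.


Ve = 365 * 9.81 = 3580.65 m/s
MR = exp(5504 / 3580.65) = 4.651

4.651


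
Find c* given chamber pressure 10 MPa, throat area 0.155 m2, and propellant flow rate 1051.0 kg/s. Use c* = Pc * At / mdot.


c* = 10e6 * 0.155 / 1051.0 = 1475 m/s

1475 m/s


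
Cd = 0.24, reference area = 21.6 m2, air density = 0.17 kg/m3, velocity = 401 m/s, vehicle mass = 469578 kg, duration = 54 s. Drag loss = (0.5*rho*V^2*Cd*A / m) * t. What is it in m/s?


D = 0.5 * 0.17 * 401^2 * 0.24 * 21.6 = 70855.35 N
a = 70855.35 / 469578 = 0.1509 m/s2
dV = 0.1509 * 54 = 8.1 m/s

8.1 m/s


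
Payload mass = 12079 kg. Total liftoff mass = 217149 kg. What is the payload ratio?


PR = 12079 / 217149 = 0.0556

0.0556


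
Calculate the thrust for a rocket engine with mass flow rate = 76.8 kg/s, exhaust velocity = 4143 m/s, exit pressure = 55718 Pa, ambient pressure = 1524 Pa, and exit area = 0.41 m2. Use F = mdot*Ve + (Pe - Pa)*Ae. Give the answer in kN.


F = 76.8 * 4143 + (55718 - 1524) * 0.41 = 340402.0 N = 340.4 kN

340.4 kN


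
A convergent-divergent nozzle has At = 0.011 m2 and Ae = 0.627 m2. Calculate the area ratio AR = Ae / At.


AR = 0.627 / 0.011 = 57.0

57.0


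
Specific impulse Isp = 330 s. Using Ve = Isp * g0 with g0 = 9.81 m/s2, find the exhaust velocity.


Ve = Isp * g0 = 330 * 9.81 = 3237.3 m/s

3237.3 m/s


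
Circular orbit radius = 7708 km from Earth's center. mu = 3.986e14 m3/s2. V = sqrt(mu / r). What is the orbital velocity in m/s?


V = sqrt(3.986e14 / 7708000) = 7191 m/s

7191 m/s


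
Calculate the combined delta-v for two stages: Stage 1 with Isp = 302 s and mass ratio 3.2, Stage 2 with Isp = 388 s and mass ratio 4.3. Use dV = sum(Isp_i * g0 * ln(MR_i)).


dV1 = 302 * 9.81 * ln(3.2) = 3446.0 m/s
dV2 = 388 * 9.81 * ln(4.3) = 5551.9 m/s
Total dV = 3446.0 + 5551.9 = 8997.9 m/s ~ 8998 m/s

8998 m/s


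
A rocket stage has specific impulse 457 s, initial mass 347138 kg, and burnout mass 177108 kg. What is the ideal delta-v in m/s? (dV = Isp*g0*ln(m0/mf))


Ve = 457 * 9.81 = 4483.17 m/s
dV = 4483.17 * ln(347138/177108) = 3017 m/s

3017 m/s


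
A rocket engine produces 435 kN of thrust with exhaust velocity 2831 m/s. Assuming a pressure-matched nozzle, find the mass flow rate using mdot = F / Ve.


mdot = F / Ve = 435000 / 2831 = 153.7 kg/s

153.7 kg/s


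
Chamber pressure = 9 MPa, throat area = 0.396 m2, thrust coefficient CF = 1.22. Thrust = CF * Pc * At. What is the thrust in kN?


F = 1.22 * 9e6 * 0.396 = 4.3481e+06 N = 4348.1 kN

4348.1 kN


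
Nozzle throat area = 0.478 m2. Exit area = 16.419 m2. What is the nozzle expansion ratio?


AR = 16.419 / 0.478 = 34.3

34.3


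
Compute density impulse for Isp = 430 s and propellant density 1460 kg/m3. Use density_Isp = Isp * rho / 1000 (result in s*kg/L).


rho*Isp = 430 * 1460 / 1000 = 628 s*kg/L

628 s*kg/L


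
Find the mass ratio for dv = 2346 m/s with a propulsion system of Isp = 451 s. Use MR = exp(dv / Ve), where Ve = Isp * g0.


Ve = 451 * 9.81 = 4424.31 m/s
MR = exp(2346 / 4424.31) = 1.699

1.699


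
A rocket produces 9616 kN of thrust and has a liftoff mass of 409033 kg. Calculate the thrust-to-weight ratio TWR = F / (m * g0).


TWR = 9616000 / (409033 * 9.81) = 2.4

2.4


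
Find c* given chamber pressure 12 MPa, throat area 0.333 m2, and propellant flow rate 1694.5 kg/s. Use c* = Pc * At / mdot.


c* = 12e6 * 0.333 / 1694.5 = 2358 m/s

2358 m/s


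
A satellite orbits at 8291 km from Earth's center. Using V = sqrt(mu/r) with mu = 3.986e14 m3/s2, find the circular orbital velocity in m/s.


V = sqrt(3.986e14 / 8291000) = 6934 m/s

6934 m/s


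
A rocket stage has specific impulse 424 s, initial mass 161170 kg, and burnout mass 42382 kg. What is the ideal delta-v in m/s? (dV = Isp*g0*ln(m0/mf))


Ve = 424 * 9.81 = 4159.44 m/s
dV = 4159.44 * ln(161170/42382) = 5556 m/s

5556 m/s


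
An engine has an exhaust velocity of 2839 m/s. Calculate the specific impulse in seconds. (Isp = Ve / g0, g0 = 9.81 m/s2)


Isp = Ve / g0 = 2839 / 9.81 = 289.4 s

289.4 s


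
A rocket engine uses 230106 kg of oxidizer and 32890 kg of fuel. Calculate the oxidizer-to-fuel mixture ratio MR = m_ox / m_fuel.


MR = 230106 / 32890 = 7.0

7.0


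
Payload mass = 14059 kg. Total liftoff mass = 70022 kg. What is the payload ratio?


PR = 14059 / 70022 = 0.2008

0.2008


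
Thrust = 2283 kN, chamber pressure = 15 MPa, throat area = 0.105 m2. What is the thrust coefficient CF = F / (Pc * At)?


CF = 2283000 / (15e6 * 0.105) = 1.45

1.45


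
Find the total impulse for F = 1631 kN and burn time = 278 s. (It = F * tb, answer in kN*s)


It = 1631 * 278 = 453418 kN*s

453418 kN*s


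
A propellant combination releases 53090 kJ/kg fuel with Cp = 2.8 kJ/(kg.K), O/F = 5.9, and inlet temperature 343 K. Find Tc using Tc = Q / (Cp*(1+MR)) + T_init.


Tc = 53090 / (2.8 * (1 + 5.9)) + 343 = 3091 K

3091 K


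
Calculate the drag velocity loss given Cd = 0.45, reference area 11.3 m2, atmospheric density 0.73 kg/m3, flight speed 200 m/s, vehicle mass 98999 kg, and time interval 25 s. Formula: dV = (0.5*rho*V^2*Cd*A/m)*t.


D = 0.5 * 0.73 * 200^2 * 0.45 * 11.3 = 74241.0 N
a = 74241.0 / 98999 = 0.7499 m/s2
dV = 0.7499 * 25 = 18.7 m/s

18.7 m/s


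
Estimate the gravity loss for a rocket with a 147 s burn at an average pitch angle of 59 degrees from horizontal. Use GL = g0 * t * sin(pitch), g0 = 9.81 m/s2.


GL = 9.81 * 147 * sin(59 deg) = 1236 m/s

1236 m/s


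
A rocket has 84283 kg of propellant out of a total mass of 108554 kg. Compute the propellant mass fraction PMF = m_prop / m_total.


PMF = 84283 / 108554 = 0.776

0.776


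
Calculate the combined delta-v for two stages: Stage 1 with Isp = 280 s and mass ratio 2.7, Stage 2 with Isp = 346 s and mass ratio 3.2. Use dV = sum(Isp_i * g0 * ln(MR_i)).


dV1 = 280 * 9.81 * ln(2.7) = 2728.3 m/s
dV2 = 346 * 9.81 * ln(3.2) = 3948.0 m/s
Total dV = 2728.3 + 3948.0 = 6676.3 m/s ~ 6676 m/s

6676 m/s


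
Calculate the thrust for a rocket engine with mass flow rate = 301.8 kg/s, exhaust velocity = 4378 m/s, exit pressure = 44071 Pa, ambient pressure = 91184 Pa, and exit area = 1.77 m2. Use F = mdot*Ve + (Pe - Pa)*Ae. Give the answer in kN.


F = 301.8 * 4378 + (44071 - 91184) * 1.77 = 1.2379e+06 N = 1237.9 kN

1237.9 kN


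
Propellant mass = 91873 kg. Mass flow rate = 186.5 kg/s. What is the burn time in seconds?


tb = 91873 / 186.5 = 492.6 s

492.6 s


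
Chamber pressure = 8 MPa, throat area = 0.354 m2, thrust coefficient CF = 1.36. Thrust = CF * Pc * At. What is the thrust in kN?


F = 1.36 * 8e6 * 0.354 = 3.8515e+06 N = 3851.5 kN

3851.5 kN


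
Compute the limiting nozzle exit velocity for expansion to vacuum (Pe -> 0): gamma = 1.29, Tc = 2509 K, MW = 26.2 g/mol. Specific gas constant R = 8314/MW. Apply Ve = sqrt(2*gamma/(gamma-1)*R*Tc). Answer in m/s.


R = 8314 / 26.2 = 317.33 J/(kg.K)
Ve = sqrt(2 * 1.29 / (1.29 - 1) * 317.33 * 2509) = 2661 m/s

2661 m/s


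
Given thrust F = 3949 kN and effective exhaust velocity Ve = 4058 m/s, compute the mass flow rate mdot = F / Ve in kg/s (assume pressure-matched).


mdot = F / Ve = 3949000 / 4058 = 973.1 kg/s

973.1 kg/s


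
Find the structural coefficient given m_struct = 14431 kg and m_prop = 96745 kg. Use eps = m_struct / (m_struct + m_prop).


eps = 14431 / (14431 + 96745) = 0.1298

0.1298


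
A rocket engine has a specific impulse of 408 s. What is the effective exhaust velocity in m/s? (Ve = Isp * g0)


Ve = Isp * g0 = 408 * 9.81 = 4002.5 m/s

4002.5 m/s


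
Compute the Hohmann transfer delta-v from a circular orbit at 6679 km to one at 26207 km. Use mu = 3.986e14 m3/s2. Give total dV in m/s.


V1 = sqrt(mu/r1) = 7725.26 m/s
dV1 = V1*(sqrt(2*r2/(r1+r2)) - 1) = 2027.58 m/s
V2 = sqrt(mu/r2) = 3899.96 m/s
dV2 = V2*(1 - sqrt(2*r1/(r1+r2))) = 1414.39 m/s
Total dV = 3442 m/s

3442 m/s


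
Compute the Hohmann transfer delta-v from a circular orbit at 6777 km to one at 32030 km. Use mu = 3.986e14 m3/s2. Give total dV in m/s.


V1 = sqrt(mu/r1) = 7669.2 m/s
dV1 = V1*(sqrt(2*r2/(r1+r2)) - 1) = 2184.25 m/s
V2 = sqrt(mu/r2) = 3527.69 m/s
dV2 = V2*(1 - sqrt(2*r1/(r1+r2))) = 1442.87 m/s
Total dV = 3627 m/s

3627 m/s


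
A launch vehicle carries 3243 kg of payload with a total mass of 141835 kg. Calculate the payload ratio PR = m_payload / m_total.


PR = 3243 / 141835 = 0.0229

0.0229


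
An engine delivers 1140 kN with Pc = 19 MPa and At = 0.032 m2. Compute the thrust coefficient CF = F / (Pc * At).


CF = 1140000 / (19e6 * 0.032) = 1.88

1.88


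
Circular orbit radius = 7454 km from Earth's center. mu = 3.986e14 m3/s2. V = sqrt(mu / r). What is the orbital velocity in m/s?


V = sqrt(3.986e14 / 7454000) = 7313 m/s

7313 m/s


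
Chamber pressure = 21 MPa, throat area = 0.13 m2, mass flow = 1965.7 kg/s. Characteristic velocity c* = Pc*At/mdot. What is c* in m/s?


c* = 21e6 * 0.13 / 1965.7 = 1389 m/s

1389 m/s


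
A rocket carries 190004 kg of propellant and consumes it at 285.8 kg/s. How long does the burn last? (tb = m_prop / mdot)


tb = 190004 / 285.8 = 664.8 s

664.8 s


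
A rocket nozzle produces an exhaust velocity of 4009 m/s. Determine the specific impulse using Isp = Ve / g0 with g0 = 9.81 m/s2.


Isp = Ve / g0 = 4009 / 9.81 = 408.7 s

408.7 s


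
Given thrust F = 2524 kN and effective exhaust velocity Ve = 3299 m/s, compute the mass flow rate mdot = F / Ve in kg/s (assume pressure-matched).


mdot = F / Ve = 2524000 / 3299 = 765.1 kg/s

765.1 kg/s


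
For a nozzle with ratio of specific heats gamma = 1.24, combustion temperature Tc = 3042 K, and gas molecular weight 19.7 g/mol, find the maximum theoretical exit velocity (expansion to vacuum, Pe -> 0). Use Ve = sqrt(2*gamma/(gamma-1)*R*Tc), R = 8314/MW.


R = 8314 / 19.7 = 422.03 J/(kg.K)
Ve = sqrt(2 * 1.24 / (1.24 - 1) * 422.03 * 3042) = 3642 m/s

3642 m/s


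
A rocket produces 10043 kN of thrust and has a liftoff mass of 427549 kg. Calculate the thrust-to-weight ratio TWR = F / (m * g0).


TWR = 10043000 / (427549 * 9.81) = 2.39

2.39


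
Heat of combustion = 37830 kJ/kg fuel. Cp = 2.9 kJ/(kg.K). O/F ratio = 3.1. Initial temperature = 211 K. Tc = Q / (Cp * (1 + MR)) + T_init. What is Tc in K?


Tc = 37830 / (2.9 * (1 + 3.1)) + 211 = 3393 K

3393 K


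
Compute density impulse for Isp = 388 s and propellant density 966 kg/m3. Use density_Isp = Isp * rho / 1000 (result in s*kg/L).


rho*Isp = 388 * 966 / 1000 = 375 s*kg/L

375 s*kg/L


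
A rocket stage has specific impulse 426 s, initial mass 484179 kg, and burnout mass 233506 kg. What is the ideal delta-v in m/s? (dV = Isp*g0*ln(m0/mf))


Ve = 426 * 9.81 = 4179.06 m/s
dV = 4179.06 * ln(484179/233506) = 3048 m/s

3048 m/s


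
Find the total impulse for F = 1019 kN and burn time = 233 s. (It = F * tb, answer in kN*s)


It = 1019 * 233 = 237427 kN*s

237427 kN*s


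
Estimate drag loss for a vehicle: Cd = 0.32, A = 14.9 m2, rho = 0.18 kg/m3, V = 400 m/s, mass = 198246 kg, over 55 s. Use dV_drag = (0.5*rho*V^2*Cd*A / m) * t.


D = 0.5 * 0.18 * 400^2 * 0.32 * 14.9 = 68659.2 N
a = 68659.2 / 198246 = 0.3463 m/s2
dV = 0.3463 * 55 = 19.0 m/s

19.0 m/s


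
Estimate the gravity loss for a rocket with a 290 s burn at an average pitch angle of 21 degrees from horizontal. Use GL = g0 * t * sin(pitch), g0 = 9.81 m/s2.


GL = 9.81 * 290 * sin(21 deg) = 1020 m/s

1020 m/s


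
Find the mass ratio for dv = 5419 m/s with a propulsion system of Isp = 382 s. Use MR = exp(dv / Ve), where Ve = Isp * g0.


Ve = 382 * 9.81 = 3747.42 m/s
MR = exp(5419 / 3747.42) = 4.246

4.246


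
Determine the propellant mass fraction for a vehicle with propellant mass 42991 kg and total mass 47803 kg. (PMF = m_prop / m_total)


PMF = 42991 / 47803 = 0.899

0.899


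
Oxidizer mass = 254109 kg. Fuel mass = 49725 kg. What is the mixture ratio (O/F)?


MR = 254109 / 49725 = 5.11

5.11


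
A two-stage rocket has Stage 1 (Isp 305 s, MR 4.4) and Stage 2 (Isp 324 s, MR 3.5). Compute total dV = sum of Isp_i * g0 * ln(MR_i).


dV1 = 305 * 9.81 * ln(4.4) = 4433.0 m/s
dV2 = 324 * 9.81 * ln(3.5) = 3981.8 m/s
Total dV = 4433.0 + 3981.8 = 8414.8 m/s ~ 8415 m/s

8415 m/s


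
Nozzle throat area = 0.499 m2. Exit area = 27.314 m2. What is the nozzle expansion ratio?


AR = 27.314 / 0.499 = 54.7

54.7


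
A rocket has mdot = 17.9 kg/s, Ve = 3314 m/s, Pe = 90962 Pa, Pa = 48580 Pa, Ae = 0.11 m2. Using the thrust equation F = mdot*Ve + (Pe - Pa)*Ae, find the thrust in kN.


F = 17.9 * 3314 + (90962 - 48580) * 0.11 = 63983.0 N = 64.0 kN

64.0 kN


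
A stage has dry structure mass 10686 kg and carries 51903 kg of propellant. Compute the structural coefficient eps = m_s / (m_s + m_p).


eps = 10686 / (10686 + 51903) = 0.1707

0.1707


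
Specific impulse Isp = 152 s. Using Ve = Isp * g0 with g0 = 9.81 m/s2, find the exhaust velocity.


Ve = Isp * g0 = 152 * 9.81 = 1491.1 m/s

1491.1 m/s


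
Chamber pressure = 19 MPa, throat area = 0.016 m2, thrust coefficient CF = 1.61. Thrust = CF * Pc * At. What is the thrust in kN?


F = 1.61 * 19e6 * 0.016 = 489440.0 N = 489.4 kN

489.4 kN


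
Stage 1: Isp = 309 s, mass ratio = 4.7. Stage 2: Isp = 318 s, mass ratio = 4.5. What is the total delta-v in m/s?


dV1 = 309 * 9.81 * ln(4.7) = 4691.1 m/s
dV2 = 318 * 9.81 * ln(4.5) = 4692.1 m/s
Total dV = 4691.1 + 4692.1 = 9383.2 m/s ~ 9383 m/s

9383 m/s


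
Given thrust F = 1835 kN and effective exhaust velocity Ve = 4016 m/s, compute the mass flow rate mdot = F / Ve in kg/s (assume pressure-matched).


mdot = F / Ve = 1835000 / 4016 = 456.9 kg/s

456.9 kg/s


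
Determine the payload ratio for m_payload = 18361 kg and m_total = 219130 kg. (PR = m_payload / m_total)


PR = 18361 / 219130 = 0.0838

0.0838


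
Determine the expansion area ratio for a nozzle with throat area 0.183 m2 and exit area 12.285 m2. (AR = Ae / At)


AR = 12.285 / 0.183 = 67.1

67.1


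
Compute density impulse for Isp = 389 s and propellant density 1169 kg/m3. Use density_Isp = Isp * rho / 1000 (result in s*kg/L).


rho*Isp = 389 * 1169 / 1000 = 455 s*kg/L

455 s*kg/L


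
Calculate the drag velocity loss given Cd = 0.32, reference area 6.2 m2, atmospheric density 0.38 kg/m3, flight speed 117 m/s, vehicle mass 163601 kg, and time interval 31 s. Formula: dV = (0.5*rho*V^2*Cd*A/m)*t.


D = 0.5 * 0.38 * 117^2 * 0.32 * 6.2 = 5160.21 N
a = 5160.21 / 163601 = 0.0315 m/s2
dV = 0.0315 * 31 = 1.0 m/s

1.0 m/s


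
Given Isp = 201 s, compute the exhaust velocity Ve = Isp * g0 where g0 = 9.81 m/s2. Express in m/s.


Ve = Isp * g0 = 201 * 9.81 = 1971.8 m/s

1971.8 m/s


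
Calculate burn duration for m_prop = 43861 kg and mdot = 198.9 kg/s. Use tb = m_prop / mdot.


tb = 43861 / 198.9 = 220.5 s

220.5 s


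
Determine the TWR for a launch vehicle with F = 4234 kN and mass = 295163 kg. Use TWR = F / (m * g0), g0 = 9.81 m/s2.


TWR = 4234000 / (295163 * 9.81) = 1.46

1.46


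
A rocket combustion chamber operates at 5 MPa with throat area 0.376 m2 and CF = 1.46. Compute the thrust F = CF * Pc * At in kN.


F = 1.46 * 5e6 * 0.376 = 2.7448e+06 N = 2744.8 kN

2744.8 kN


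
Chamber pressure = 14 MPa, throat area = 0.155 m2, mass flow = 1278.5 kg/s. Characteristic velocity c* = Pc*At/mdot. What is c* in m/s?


c* = 14e6 * 0.155 / 1278.5 = 1697 m/s

1697 m/s


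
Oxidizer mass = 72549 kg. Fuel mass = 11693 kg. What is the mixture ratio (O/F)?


MR = 72549 / 11693 = 6.2

6.2


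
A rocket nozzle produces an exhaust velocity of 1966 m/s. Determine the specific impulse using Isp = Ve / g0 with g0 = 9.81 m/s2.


Isp = Ve / g0 = 1966 / 9.81 = 200.4 s

200.4 s


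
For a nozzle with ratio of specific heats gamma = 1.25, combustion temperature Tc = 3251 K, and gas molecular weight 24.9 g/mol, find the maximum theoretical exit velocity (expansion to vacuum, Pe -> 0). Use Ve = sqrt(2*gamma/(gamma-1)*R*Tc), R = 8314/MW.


R = 8314 / 24.9 = 333.9 J/(kg.K)
Ve = sqrt(2 * 1.25 / (1.25 - 1) * 333.9 * 3251) = 3295 m/s

3295 m/s


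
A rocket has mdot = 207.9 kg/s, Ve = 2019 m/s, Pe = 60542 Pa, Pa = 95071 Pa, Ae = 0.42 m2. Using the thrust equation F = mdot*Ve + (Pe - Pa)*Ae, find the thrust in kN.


F = 207.9 * 2019 + (60542 - 95071) * 0.42 = 405248.0 N = 405.2 kN

405.2 kN


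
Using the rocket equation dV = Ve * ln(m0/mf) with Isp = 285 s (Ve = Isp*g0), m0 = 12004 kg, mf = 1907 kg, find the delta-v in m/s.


Ve = 285 * 9.81 = 2795.85 m/s
dV = 2795.85 * ln(12004/1907) = 5144 m/s

5144 m/s


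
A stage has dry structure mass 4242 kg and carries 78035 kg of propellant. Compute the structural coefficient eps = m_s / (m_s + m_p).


eps = 4242 / (4242 + 78035) = 0.0516

0.0516


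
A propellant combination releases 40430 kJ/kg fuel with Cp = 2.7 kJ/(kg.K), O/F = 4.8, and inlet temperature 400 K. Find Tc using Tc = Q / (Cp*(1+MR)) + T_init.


Tc = 40430 / (2.7 * (1 + 4.8)) + 400 = 2982 K

2982 K


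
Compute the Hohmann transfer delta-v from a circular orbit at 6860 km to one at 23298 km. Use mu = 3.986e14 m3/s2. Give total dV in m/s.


V1 = sqrt(mu/r1) = 7622.66 m/s
dV1 = V1*(sqrt(2*r2/(r1+r2)) - 1) = 1852.35 m/s
V2 = sqrt(mu/r2) = 4136.27 m/s
dV2 = V2*(1 - sqrt(2*r1/(r1+r2))) = 1346.4 m/s
Total dV = 3199 m/s

3199 m/s


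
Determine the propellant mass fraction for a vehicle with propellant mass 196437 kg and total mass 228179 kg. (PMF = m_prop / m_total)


PMF = 196437 / 228179 = 0.861

0.861


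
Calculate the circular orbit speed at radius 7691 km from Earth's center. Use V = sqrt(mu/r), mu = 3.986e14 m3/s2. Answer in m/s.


V = sqrt(3.986e14 / 7691000) = 7199 m/s

7199 m/s


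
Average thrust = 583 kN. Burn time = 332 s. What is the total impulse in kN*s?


It = 583 * 332 = 193556 kN*s

193556 kN*s


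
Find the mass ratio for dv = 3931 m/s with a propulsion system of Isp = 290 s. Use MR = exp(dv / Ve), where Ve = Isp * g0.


Ve = 290 * 9.81 = 2844.9 m/s
MR = exp(3931 / 2844.9) = 3.982

3.982


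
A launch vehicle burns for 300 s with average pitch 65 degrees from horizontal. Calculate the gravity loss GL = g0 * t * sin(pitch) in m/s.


GL = 9.81 * 300 * sin(65 deg) = 2667 m/s

2667 m/s


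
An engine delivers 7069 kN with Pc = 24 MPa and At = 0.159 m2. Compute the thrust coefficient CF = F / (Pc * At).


CF = 7069000 / (24e6 * 0.159) = 1.85

1.85


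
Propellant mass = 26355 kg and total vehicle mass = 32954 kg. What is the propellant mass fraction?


PMF = 26355 / 32954 = 0.8

0.8


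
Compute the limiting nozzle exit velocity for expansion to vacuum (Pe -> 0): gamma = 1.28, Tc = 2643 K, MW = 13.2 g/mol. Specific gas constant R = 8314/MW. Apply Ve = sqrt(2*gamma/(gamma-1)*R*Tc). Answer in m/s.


R = 8314 / 13.2 = 629.85 J/(kg.K)
Ve = sqrt(2 * 1.28 / (1.28 - 1) * 629.85 * 2643) = 3901 m/s

3901 m/s


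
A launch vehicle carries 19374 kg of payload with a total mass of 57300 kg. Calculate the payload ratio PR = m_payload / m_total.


PR = 19374 / 57300 = 0.3381

0.3381


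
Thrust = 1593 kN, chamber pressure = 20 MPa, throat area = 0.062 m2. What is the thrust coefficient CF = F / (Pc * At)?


CF = 1593000 / (20e6 * 0.062) = 1.28

1.28


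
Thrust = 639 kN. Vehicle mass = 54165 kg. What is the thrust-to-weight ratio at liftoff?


TWR = 639000 / (54165 * 9.81) = 1.2

1.2


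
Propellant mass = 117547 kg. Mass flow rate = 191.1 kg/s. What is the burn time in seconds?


tb = 117547 / 191.1 = 615.1 s

615.1 s


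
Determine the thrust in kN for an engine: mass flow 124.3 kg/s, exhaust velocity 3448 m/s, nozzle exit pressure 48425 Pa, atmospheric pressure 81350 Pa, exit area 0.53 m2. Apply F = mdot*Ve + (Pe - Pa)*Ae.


F = 124.3 * 3448 + (48425 - 81350) * 0.53 = 411136.0 N = 411.1 kN

411.1 kN


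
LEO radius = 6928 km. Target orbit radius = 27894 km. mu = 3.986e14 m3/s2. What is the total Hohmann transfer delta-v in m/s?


V1 = sqrt(mu/r1) = 7585.16 m/s
dV1 = V1*(sqrt(2*r2/(r1+r2)) - 1) = 2015.66 m/s
V2 = sqrt(mu/r2) = 3780.19 m/s
dV2 = V2*(1 - sqrt(2*r1/(r1+r2))) = 1395.64 m/s
Total dV = 3411 m/s

3411 m/s


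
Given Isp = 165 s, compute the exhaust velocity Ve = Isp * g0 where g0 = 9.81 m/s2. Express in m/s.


Ve = Isp * g0 = 165 * 9.81 = 1618.7 m/s

1618.7 m/s


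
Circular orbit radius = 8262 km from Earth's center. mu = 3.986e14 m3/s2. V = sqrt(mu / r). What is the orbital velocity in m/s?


V = sqrt(3.986e14 / 8262000) = 6946 m/s

6946 m/s


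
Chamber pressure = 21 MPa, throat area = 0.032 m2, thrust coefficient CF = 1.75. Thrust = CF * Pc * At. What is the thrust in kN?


F = 1.75 * 21e6 * 0.032 = 1.1760e+06 N = 1176.0 kN

1176.0 kN


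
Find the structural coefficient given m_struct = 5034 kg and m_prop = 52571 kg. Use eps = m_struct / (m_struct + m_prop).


eps = 5034 / (5034 + 52571) = 0.0874

0.0874


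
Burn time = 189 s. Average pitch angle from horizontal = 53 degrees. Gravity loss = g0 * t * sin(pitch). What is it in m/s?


GL = 9.81 * 189 * sin(53 deg) = 1481 m/s

1481 m/s


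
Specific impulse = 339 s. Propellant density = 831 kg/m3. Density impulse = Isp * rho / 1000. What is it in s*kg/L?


rho*Isp = 339 * 831 / 1000 = 282 s*kg/L

282 s*kg/L


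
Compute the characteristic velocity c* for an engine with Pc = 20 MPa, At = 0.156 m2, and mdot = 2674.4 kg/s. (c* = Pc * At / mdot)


c* = 20e6 * 0.156 / 2674.4 = 1167 m/s

1167 m/s


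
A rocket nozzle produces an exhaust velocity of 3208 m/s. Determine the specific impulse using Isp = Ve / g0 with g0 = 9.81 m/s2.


Isp = Ve / g0 = 3208 / 9.81 = 327.0 s

327.0 s


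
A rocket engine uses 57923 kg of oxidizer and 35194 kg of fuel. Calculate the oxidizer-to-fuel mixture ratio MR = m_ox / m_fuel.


MR = 57923 / 35194 = 1.65

1.65


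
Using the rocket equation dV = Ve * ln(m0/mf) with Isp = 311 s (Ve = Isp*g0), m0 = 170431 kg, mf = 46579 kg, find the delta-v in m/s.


Ve = 311 * 9.81 = 3050.91 m/s
dV = 3050.91 * ln(170431/46579) = 3958 m/s

3958 m/s


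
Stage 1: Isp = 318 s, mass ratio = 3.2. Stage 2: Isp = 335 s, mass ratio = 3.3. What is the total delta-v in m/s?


dV1 = 318 * 9.81 * ln(3.2) = 3628.5 m/s
dV2 = 335 * 9.81 * ln(3.3) = 3923.6 m/s
Total dV = 3628.5 + 3923.6 = 7552.1 m/s ~ 7552 m/s

7552 m/s


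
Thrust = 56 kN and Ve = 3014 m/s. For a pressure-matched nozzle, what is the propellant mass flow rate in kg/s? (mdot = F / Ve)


mdot = F / Ve = 56000 / 3014 = 18.6 kg/s

18.6 kg/s


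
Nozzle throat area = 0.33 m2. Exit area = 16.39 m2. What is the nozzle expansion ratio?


AR = 16.39 / 0.33 = 49.7

49.7


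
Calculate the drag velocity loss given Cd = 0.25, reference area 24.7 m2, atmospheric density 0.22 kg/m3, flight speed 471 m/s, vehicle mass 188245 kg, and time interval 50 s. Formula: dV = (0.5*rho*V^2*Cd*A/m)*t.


D = 0.5 * 0.22 * 471^2 * 0.25 * 24.7 = 150685.5 N
a = 150685.5 / 188245 = 0.8005 m/s2
dV = 0.8005 * 50 = 40.0 m/s

40.0 m/s


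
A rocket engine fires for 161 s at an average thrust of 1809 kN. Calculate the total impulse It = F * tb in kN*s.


It = 1809 * 161 = 291249 kN*s

291249 kN*s


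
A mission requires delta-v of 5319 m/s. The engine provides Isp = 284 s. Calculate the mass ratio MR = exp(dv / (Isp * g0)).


Ve = 284 * 9.81 = 2786.04 m/s
MR = exp(5319 / 2786.04) = 6.747

6.747


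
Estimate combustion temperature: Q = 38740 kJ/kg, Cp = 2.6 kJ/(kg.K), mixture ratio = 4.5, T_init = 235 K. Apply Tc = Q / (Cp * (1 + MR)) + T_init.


Tc = 38740 / (2.6 * (1 + 4.5)) + 235 = 2944 K

2944 K


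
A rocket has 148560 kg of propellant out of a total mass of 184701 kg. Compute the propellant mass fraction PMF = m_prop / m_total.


PMF = 148560 / 184701 = 0.804

0.804


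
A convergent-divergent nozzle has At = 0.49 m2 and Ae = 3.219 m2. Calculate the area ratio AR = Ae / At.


AR = 3.219 / 0.49 = 6.6

6.6


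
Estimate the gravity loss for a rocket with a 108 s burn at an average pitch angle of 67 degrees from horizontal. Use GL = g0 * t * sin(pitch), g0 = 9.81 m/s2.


GL = 9.81 * 108 * sin(67 deg) = 975 m/s

975 m/s


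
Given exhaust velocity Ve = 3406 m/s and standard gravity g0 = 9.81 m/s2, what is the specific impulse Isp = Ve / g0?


Isp = Ve / g0 = 3406 / 9.81 = 347.2 s

347.2 s


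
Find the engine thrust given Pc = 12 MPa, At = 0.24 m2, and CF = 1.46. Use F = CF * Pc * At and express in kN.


F = 1.46 * 12e6 * 0.24 = 4.2048e+06 N = 4204.8 kN

4204.8 kN


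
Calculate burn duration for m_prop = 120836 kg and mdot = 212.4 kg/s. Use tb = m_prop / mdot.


tb = 120836 / 212.4 = 568.9 s

568.9 s


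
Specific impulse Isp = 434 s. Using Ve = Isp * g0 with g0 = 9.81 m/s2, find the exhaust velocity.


Ve = Isp * g0 = 434 * 9.81 = 4257.5 m/s

4257.5 m/s


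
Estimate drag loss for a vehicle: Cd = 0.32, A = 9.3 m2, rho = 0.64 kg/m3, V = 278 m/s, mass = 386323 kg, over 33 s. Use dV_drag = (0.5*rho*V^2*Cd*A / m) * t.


D = 0.5 * 0.64 * 278^2 * 0.32 * 9.3 = 73599.1 N
a = 73599.1 / 386323 = 0.1905 m/s2
dV = 0.1905 * 33 = 6.3 m/s

6.3 m/s


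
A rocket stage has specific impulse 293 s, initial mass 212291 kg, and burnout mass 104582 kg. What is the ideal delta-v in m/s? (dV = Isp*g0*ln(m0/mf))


Ve = 293 * 9.81 = 2874.33 m/s
dV = 2874.33 * ln(212291/104582) = 2035 m/s

2035 m/s


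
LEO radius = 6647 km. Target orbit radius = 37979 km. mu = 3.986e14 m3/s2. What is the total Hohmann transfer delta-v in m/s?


V1 = sqrt(mu/r1) = 7743.83 m/s
dV1 = V1*(sqrt(2*r2/(r1+r2)) - 1) = 2359.13 m/s
V2 = sqrt(mu/r2) = 3239.64 m/s
dV2 = V2*(1 - sqrt(2*r1/(r1+r2))) = 1471.44 m/s
Total dV = 3831 m/s

3831 m/s


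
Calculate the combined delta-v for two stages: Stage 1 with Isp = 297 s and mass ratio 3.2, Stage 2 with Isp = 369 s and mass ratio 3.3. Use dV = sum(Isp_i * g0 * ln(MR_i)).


dV1 = 297 * 9.81 * ln(3.2) = 3388.9 m/s
dV2 = 369 * 9.81 * ln(3.3) = 4321.9 m/s
Total dV = 3388.9 + 4321.9 = 7710.8 m/s ~ 7711 m/s

7711 m/s


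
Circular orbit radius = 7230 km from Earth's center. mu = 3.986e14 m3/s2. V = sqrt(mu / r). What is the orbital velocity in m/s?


V = sqrt(3.986e14 / 7230000) = 7425 m/s

7425 m/s


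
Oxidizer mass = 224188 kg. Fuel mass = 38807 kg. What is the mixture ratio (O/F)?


MR = 224188 / 38807 = 5.78

5.78


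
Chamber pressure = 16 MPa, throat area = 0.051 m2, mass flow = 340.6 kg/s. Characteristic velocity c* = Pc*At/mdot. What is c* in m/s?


c* = 16e6 * 0.051 / 340.6 = 2396 m/s

2396 m/s


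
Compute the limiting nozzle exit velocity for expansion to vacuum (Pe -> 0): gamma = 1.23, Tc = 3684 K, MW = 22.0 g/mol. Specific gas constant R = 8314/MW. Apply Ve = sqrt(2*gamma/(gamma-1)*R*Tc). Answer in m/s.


R = 8314 / 22.0 = 377.91 J/(kg.K)
Ve = sqrt(2 * 1.23 / (1.23 - 1) * 377.91 * 3684) = 3859 m/s

3859 m/s


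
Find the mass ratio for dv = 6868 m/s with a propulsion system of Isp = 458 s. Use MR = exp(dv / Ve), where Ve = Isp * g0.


Ve = 458 * 9.81 = 4492.98 m/s
MR = exp(6868 / 4492.98) = 4.612

4.612


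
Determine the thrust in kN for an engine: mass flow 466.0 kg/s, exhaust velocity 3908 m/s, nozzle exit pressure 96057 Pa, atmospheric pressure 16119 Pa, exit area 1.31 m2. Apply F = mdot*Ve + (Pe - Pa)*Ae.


F = 466.0 * 3908 + (96057 - 16119) * 1.31 = 1.9258e+06 N = 1925.8 kN

1925.8 kN


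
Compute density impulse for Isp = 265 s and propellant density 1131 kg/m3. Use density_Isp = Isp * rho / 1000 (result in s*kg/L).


rho*Isp = 265 * 1131 / 1000 = 300 s*kg/L

300 s*kg/L


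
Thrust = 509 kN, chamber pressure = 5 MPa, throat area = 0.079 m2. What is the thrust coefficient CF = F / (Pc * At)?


CF = 509000 / (5e6 * 0.079) = 1.29

1.29


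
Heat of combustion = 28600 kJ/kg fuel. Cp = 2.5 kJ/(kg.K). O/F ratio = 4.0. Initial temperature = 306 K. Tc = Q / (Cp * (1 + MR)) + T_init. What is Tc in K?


Tc = 28600 / (2.5 * (1 + 4.0)) + 306 = 2594 K

2594 K


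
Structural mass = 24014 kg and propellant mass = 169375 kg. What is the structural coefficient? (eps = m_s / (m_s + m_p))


eps = 24014 / (24014 + 169375) = 0.1242

0.1242


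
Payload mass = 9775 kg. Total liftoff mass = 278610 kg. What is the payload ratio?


PR = 9775 / 278610 = 0.0351

0.0351


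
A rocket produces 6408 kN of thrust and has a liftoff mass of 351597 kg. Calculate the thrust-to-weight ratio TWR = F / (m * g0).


TWR = 6408000 / (351597 * 9.81) = 1.86

1.86


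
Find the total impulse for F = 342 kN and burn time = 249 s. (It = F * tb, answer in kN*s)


It = 342 * 249 = 85158 kN*s

85158 kN*s


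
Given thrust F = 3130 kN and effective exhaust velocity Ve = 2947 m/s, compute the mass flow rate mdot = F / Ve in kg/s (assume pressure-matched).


mdot = F / Ve = 3130000 / 2947 = 1062.1 kg/s

1062.1 kg/s


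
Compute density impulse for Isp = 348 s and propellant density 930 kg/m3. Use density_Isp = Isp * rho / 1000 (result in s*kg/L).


rho*Isp = 348 * 930 / 1000 = 324 s*kg/L

324 s*kg/L


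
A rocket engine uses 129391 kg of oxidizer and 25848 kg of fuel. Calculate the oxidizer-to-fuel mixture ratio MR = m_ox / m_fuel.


MR = 129391 / 25848 = 5.01

5.01


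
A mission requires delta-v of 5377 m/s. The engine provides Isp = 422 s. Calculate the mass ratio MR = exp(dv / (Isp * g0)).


Ve = 422 * 9.81 = 4139.82 m/s
MR = exp(5377 / 4139.82) = 3.665

3.665


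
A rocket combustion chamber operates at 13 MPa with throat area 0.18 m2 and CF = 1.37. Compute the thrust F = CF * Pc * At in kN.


F = 1.37 * 13e6 * 0.18 = 3.2058e+06 N = 3205.8 kN

3205.8 kN


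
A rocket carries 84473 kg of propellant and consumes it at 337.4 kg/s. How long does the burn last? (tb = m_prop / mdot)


tb = 84473 / 337.4 = 250.4 s

250.4 s


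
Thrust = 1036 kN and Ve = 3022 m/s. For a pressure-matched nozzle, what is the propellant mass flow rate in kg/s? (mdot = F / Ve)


mdot = F / Ve = 1036000 / 3022 = 342.8 kg/s

342.8 kg/s


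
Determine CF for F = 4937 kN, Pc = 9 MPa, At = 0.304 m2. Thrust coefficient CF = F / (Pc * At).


CF = 4937000 / (9e6 * 0.304) = 1.8

1.8


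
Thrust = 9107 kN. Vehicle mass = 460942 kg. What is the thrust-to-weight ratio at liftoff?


TWR = 9107000 / (460942 * 9.81) = 2.01

2.01


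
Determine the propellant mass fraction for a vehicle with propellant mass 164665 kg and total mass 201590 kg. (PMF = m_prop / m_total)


PMF = 164665 / 201590 = 0.817

0.817


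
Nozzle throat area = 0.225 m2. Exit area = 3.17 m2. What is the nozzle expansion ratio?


AR = 3.17 / 0.225 = 14.1

14.1


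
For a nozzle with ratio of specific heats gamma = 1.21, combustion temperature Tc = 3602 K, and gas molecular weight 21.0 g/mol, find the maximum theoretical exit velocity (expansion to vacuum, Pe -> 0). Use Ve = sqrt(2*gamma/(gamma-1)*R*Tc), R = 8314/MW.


R = 8314 / 21.0 = 395.9 J/(kg.K)
Ve = sqrt(2 * 1.21 / (1.21 - 1) * 395.9 * 3602) = 4054 m/s

4054 m/s


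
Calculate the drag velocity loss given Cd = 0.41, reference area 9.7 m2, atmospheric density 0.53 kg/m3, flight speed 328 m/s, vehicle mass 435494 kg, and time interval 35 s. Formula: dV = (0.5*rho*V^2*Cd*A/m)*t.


D = 0.5 * 0.53 * 328^2 * 0.41 * 9.7 = 113383.32 N
a = 113383.32 / 435494 = 0.2604 m/s2
dV = 0.2604 * 35 = 9.1 m/s

9.1 m/s


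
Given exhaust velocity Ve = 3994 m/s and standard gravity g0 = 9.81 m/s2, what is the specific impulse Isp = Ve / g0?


Isp = Ve / g0 = 3994 / 9.81 = 407.1 s

407.1 s


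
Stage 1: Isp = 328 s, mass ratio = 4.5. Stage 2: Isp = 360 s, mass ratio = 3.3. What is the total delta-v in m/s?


dV1 = 328 * 9.81 * ln(4.5) = 4839.6 m/s
dV2 = 360 * 9.81 * ln(3.3) = 4216.5 m/s
Total dV = 4839.6 + 4216.5 = 9056.1 m/s ~ 9056 m/s

9056 m/s


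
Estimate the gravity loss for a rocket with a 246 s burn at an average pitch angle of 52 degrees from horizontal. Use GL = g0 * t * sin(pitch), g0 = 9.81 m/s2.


GL = 9.81 * 246 * sin(52 deg) = 1902 m/s

1902 m/s


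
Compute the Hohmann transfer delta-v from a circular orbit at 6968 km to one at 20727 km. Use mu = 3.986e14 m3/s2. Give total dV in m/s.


V1 = sqrt(mu/r1) = 7563.36 m/s
dV1 = V1*(sqrt(2*r2/(r1+r2)) - 1) = 1689.95 m/s
V2 = sqrt(mu/r2) = 4385.31 m/s
dV2 = V2*(1 - sqrt(2*r1/(r1+r2))) = 1274.53 m/s
Total dV = 2964 m/s

2964 m/s


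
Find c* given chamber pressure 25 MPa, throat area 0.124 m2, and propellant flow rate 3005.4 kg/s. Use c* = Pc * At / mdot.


c* = 25e6 * 0.124 / 3005.4 = 1031 m/s

1031 m/s


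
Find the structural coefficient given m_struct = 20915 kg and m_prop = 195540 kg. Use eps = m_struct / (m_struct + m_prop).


eps = 20915 / (20915 + 195540) = 0.0966

0.0966


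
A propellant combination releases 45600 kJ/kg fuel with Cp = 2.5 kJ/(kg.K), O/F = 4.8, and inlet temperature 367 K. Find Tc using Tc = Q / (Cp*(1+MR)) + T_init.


Tc = 45600 / (2.5 * (1 + 4.8)) + 367 = 3512 K

3512 K


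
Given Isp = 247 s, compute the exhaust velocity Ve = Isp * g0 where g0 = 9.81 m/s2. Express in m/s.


Ve = Isp * g0 = 247 * 9.81 = 2423.1 m/s

2423.1 m/s


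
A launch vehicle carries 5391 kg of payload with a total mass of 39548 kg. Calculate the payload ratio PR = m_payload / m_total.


PR = 5391 / 39548 = 0.1363

0.1363


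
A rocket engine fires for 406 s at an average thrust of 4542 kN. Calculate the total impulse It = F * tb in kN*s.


It = 4542 * 406 = 1844052 kN*s

1844052 kN*s
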